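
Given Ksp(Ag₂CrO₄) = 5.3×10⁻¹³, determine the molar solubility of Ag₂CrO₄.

Ag₂CrO₄(s) ⇌ 2 Ag⁺(aq) + CrO₄²⁻(aq)
For each mole of Ag₂CrO₄ that dissolves per liter, [Ag⁺] = 2s and [CrO₄²⁻] = s; let s denote this solubility.
Ksp = [Ag⁺]^2[CrO₄²⁻] = (2s)^2 · s = 4s^3
4s^3 = 5.3×10⁻¹³  ⇒  s^3 = 1.3×10⁻¹³
s = 5.1×10⁻⁵ M

5.1×10⁻⁵ M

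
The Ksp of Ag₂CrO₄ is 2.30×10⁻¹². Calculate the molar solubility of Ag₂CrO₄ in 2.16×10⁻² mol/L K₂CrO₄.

Ag₂CrO₄(s) ⇌ 2 Ag⁺(aq) + CrO₄²⁻(aq)
With CrO₄²⁻ already at 2.16×10⁻² mol/L and s small, take [CrO₄²⁻] ≈ 2.16×10⁻² mol/L and [Ag⁺] = 2s.
Ksp = [Ag⁺]^2[CrO₄²⁻] = (2s)^2(2.16×10⁻²)
(2s)^2 = 2.30×10⁻¹² / (2.16×10⁻²) = 1.06×10⁻¹⁰
s = 5.16×10⁻⁶ mol/L

5.16×10⁻⁶ M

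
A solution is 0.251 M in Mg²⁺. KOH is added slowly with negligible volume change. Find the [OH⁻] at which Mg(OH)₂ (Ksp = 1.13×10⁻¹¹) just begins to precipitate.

Each salt precipitates once Q = Ksp for that salt.
Mg(OH)₂(s) ⇌ Mg²⁺(aq) + 2 OH⁻(aq)
Ksp = [Mg²⁺][OH⁻]^2 = [OH⁻]^2(0.251)
[OH⁻]^2 = 1.13×10⁻¹¹ / (0.251) = 4.50×10⁻¹¹
[OH⁻] = 6.71×10⁻⁶ M

6.71×10⁻⁶ M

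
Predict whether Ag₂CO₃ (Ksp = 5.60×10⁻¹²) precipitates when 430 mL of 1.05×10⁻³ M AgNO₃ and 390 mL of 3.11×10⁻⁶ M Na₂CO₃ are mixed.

After mixing, V = 430 mL + 390 mL = 820 mL.
[Ag⁺] = (1.05×10⁻³)(430)/820 = 5.51×10⁻⁴ M
[CO₃²⁻] = (3.11×10⁻⁶)(390)/820 = 1.48×10⁻⁶ M
Q = [Ag⁺]^2[CO₃²⁻] = 4.48×10⁻¹³
Q = 4.48×10⁻¹³ < Ksp = 5.60×10⁻¹², so the solution is unsaturated and no precipitate forms.

No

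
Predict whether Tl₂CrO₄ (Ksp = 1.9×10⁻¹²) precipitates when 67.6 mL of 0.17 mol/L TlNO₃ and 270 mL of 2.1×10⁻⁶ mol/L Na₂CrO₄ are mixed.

Yes

Total volume after mixing = 67.6 + 270 = 337.6 mL.
[Tl⁺] = (0.17)(67.6)/337.6 = 3.4×10⁻² mol/L
[CrO₄²⁻] = (2.1×10⁻⁶)(270)/337.6 = 1.7×10⁻⁶ mol/L
Q = [Tl⁺]^2[CrO₄²⁻] = 1.9×10⁻⁹
Since Q (1.9×10⁻⁹) exceeds Ksp (1.9×10⁻¹²), Tl₂CrO₄ will precipitate.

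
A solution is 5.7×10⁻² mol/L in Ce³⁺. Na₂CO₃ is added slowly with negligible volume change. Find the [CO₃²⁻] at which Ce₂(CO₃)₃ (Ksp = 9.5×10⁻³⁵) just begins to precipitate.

3.1×10⁻¹¹ M

A salt starts to precipitate once the ion product Q reaches its Ksp.
Ce₂(CO₃)₃(s) ⇌ 2 Ce³⁺(aq) + 3 CO₃²⁻(aq)
Ksp = [Ce³⁺]^2[CO₃²⁻]^3 = [CO₃²⁻]^3(5.7×10⁻²)^2
[CO₃²⁻]^3 = 9.5×10⁻³⁵ / (5.7×10⁻²)^2 = 2.9×10⁻³²
[CO₃²⁻] = 3.1×10⁻¹¹ mol/L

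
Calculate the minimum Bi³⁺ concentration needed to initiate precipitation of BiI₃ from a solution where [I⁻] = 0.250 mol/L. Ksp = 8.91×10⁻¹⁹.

A salt starts to precipitate once the ion product Q reaches its Ksp.
BiI₃(s) ⇌ Bi³⁺(aq) + 3 I⁻(aq)
Ksp = [Bi³⁺][I⁻]^3 = [Bi³⁺](0.250)^3
[Bi³⁺] = 8.91×10⁻¹⁹ / (0.250)^3 = 5.70×10⁻¹⁷
[Bi³⁺] = 5.70×10⁻¹⁷ mol/L

5.70×10⁻¹⁷ M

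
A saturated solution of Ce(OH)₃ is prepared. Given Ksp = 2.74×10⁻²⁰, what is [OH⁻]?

1.69×10⁻⁵ M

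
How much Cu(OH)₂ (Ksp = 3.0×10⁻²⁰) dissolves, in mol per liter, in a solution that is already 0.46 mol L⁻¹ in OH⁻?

Cu(OH)₂(s) ⇌ Cu²⁺(aq) + 2 OH⁻(aq)
OH⁻ is already present at 0.46 mol L⁻¹. If s mol/L of Cu(OH)₂ dissolves, [Cu²⁺] = s while [OH⁻] ≈ 0.46 mol L⁻¹.
Ksp = [Cu²⁺][OH⁻]^2 = s(0.46)^2
s = 3.0×10⁻²⁰ / (0.46)^2 = 1.4×10⁻¹⁹
s = 1.4×10⁻¹⁹ mol L⁻¹

1.4×10⁻¹⁹ M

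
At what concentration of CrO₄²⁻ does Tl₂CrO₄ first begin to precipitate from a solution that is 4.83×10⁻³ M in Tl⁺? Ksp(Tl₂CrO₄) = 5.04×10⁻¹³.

2.16×10⁻⁸ M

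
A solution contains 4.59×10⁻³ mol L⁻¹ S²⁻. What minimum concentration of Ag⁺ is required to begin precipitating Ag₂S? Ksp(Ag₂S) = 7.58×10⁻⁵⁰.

4.06×10⁻²⁴ M

Precipitation begins when Q = Ksp.
Ag₂S(s) ⇌ 2 Ag⁺(aq) + S²⁻(aq)
Ksp = [Ag⁺]^2[S²⁻] = [Ag⁺]^2(4.59×10⁻³)
[Ag⁺]^2 = 7.58×10⁻⁵⁰ / (4.59×10⁻³) = 1.65×10⁻⁴⁷
[Ag⁺] = 4.06×10⁻²⁴ mol L⁻¹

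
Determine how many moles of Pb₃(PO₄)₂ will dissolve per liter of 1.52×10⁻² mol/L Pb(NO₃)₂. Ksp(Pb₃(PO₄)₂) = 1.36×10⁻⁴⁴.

3.11×10⁻²⁰ M

Pb₃(PO₄)₂(s) ⇌ 3 Pb²⁺(aq) + 2 PO₄³⁻(aq)
The solution already contains Pb²⁺ at 1.52×10⁻² mol/L. Let s be the molar solubility of Pb₃(PO₄)₂.
[Pb²⁺] ≈ 1.52×10⁻² mol/L (common ion dominates); [PO₄³⁻] = 2s.
Ksp = [Pb²⁺]^3[PO₄³⁻]^2 = (1.52×10⁻²)^3(2s)^2
(2s)^2 = 1.36×10⁻⁴⁴ / (1.52×10⁻²)^3 = 3.87×10⁻³⁹
s = 3.11×10⁻²⁰ mol/L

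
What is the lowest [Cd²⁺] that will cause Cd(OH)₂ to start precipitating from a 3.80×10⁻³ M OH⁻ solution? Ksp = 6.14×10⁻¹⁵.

4.25×10⁻¹⁰ M

Each salt precipitates once Q = Ksp for that salt.
Cd(OH)₂(s) ⇌ Cd²⁺(aq) + 2 OH⁻(aq)
Ksp = [Cd²⁺][OH⁻]^2 = [Cd²⁺](3.80×10⁻³)^2
[Cd²⁺] = 6.14×10⁻¹⁵ / (3.80×10⁻³)^2 = 4.25×10⁻¹⁰
[Cd²⁺] = 4.25×10⁻¹⁰ M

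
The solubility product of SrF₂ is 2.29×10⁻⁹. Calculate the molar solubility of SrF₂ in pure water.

SrF₂(s) ⇌ Sr²⁺(aq) + 2 F⁻(aq)
With molar solubility s: [Sr²⁺] = s, [F⁻] = 2s.
Ksp = [Sr²⁺][F⁻]^2 = s · (2s)^2 = 4s^3
4s^3 = 2.29×10⁻⁹  ⇒  s^3 = 5.73×10⁻¹⁰
s = 8.30×10⁻⁴ mol/L

8.30×10⁻⁴ M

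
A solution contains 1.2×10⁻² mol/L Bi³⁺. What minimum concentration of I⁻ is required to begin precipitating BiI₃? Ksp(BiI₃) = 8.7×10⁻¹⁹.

Precipitation begins when Q = Ksp.
BiI₃(s) ⇌ Bi³⁺(aq) + 3 I⁻(aq)
Ksp = [Bi³⁺][I⁻]^3 = [I⁻]^3(1.2×10⁻²)
[I⁻]^3 = 8.7×10⁻¹⁹ / (1.2×10⁻²) = 7.3×10⁻¹⁷
[I⁻] = 4.2×10⁻⁶ mol/L

4.2×10⁻⁶ M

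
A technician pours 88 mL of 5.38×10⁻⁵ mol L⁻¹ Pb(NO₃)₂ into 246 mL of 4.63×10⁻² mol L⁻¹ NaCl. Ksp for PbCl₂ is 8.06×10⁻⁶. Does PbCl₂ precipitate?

The combined volume is 334 mL.
[Pb²⁺] = (5.38×10⁻⁵)(88)/334 = 1.42×10⁻⁵ mol L⁻¹
[Cl⁻] = (4.63×10⁻²)(246)/334 = 3.41×10⁻² mol L⁻¹
Q = [Pb²⁺][Cl⁻]^2 = 1.65×10⁻⁸
Since Q (1.65×10⁻⁸) is less than Ksp (8.06×10⁻⁶), no PbCl₂ precipitates.

No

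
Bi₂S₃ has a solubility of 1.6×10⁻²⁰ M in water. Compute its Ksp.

Ksp = 1.1×10⁻⁹⁷

Bi₂S₃(s) ⇌ 2 Bi³⁺(aq) + 3 S²⁻(aq)
If s mol/L of Bi₂S₃ dissolves, [Bi³⁺] = 2s and [S²⁻] = 3s.
Ksp = [Bi³⁺]^2[S²⁻]^3 = (2s)^2 · (3s)^3 = 108s^5
Ksp = 108 × (1.6×10⁻²⁰)^5 = 1.1×10⁻⁹⁷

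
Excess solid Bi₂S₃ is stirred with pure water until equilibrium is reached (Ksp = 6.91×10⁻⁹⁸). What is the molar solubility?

1.45×10⁻²⁰ M

Bi₂S₃(s) ⇌ 2 Bi³⁺(aq) + 3 S²⁻(aq)
If s mol/L of Bi₂S₃ dissolves, [Bi³⁺] = 2s and [S²⁻] = 3s.
Ksp = [Bi³⁺]^2[S²⁻]^3 = (2s)^2 · (3s)^3 = 108s^5
108s^5 = 6.91×10⁻⁹⁸  ⇒  s^5 = 6.40×10⁻¹⁰⁰
s = (6.40×10⁻¹⁰⁰)^(1/5) = 1.45×10⁻²⁰ mol/L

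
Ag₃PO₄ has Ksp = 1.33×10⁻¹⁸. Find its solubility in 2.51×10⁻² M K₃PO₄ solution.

Ag₃PO₄(s) ⇌ 3 Ag⁺(aq) + PO₄³⁻(aq)
The solution already contains PO₄³⁻ at 2.51×10⁻² M. Let s be the molar solubility of Ag₃PO₄.
[PO₄³⁻] ≈ 2.51×10⁻² M (common ion dominates); [Ag⁺] = 3s.
Ksp = [Ag⁺]^3[PO₄³⁻] = (3s)^3(2.51×10⁻²)
(3s)^3 = 1.33×10⁻¹⁸ / (2.51×10⁻²) = 5.30×10⁻¹⁷
s = 1.25×10⁻⁶ M

1.25×10⁻⁶ M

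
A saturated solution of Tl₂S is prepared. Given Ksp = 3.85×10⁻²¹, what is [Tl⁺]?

Tl₂S(s) ⇌ 2 Tl⁺(aq) + S²⁻(aq)
With molar solubility s: [Tl⁺] = 2s, [S²⁻] = s.
Ksp = [Tl⁺]^2[S²⁻] = (2s)^2 · s = 4s^3 = 3.85×10⁻²¹
s = 9.87×10⁻⁸ mol L⁻¹
[Tl⁺] = 2s = 1.97×10⁻⁷ mol L⁻¹

1.97×10⁻⁷ M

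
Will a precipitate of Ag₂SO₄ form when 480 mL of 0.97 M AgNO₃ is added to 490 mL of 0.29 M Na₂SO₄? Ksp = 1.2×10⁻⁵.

Yes

The combined volume is 970 mL.
[Ag⁺] = (0.97)(480)/970 = 0.48 M
[SO₄²⁻] = (0.29)(490)/970 = 0.15 M
Q = [Ag⁺]^2[SO₄²⁻] = 3.4×10⁻²
Since Q (3.4×10⁻²) exceeds Ksp (1.2×10⁻⁵), Ag₂SO₄ will precipitate.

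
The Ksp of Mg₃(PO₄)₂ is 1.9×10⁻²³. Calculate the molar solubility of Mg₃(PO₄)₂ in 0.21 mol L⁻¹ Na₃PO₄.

Mg₃(PO₄)₂(s) ⇌ 3 Mg²⁺(aq) + 2 PO₄³⁻(aq)
With PO₄³⁻ already at 0.21 mol L⁻¹ and s small, take [PO₄³⁻] ≈ 0.21 mol L⁻¹ and [Mg²⁺] = 3s.
Ksp = [Mg²⁺]^3[PO₄³⁻]^2 = (3s)^3(0.21)^2
(3s)^3 = 1.9×10⁻²³ / (0.21)^2 = 4.3×10⁻²²
s = 2.5×10⁻⁸ mol L⁻¹

2.5×10⁻⁸ M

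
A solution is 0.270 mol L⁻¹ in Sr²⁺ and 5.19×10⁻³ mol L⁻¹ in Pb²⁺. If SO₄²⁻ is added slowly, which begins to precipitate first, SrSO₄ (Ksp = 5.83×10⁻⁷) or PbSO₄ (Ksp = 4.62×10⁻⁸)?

SrSO₄

The threshold for precipitation is Q = Ksp.
For SrSO₄: [SO₄²⁻] = (Ksp/[Sr²⁺]) = 2.16×10⁻⁶ mol L⁻¹
For PbSO₄: [SO₄²⁻] = (Ksp/[Pb²⁺]) = 8.90×10⁻⁶ mol L⁻¹
Since SrSO₄ needs less SO₄²⁻ to reach saturation, it precipitates first.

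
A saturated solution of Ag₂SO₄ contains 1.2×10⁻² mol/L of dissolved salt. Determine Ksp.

Ksp = 6.9×10⁻⁶

Ag₂SO₄(s) ⇌ 2 Ag⁺(aq) + SO₄²⁻(aq)
With molar solubility s: [Ag⁺] = 2s, [SO₄²⁻] = s.
Ksp = [Ag⁺]^2[SO₄²⁻] = (2s)^2 · s = 4s^3
Ksp = 4 × (1.2×10⁻²)^3 = 6.9×10⁻⁶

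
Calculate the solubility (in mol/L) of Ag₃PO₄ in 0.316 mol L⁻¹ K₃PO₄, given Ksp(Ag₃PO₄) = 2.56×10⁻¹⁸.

6.69×10⁻⁷ M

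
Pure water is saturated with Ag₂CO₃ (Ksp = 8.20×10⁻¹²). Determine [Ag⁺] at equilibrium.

2.54×10⁻⁴ M

Ag₂CO₃(s) ⇌ 2 Ag⁺(aq) + CO₃²⁻(aq)
Let s be the molar solubility. Then [Ag⁺] = 2s and [CO₃²⁻] = s.
Ksp = [Ag⁺]^2[CO₃²⁻] = (2s)^2 · s = 4s^3 = 8.20×10⁻¹²
s = 1.27×10⁻⁴ mol/L
[Ag⁺] = 2s = 2.54×10⁻⁴ mol/L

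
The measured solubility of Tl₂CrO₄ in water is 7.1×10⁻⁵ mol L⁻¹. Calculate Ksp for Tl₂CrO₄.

Ksp = 1.4×10⁻¹²

Tl₂CrO₄(s) ⇌ 2 Tl⁺(aq) + CrO₄²⁻(aq)
If s mol/L of Tl₂CrO₄ dissolves, [Tl⁺] = 2s and [CrO₄²⁻] = s.
Ksp = [Tl⁺]^2[CrO₄²⁻] = (2s)^2 · s = 4s^3
Ksp = 4 × (7.1×10⁻⁵)^3 = 1.4×10⁻¹²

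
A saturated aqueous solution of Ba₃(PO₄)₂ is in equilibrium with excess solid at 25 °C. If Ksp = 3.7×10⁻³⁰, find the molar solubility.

5.1×10⁻⁷ M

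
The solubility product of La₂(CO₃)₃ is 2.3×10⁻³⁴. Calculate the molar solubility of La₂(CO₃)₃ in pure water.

7.3×10⁻⁸ M

La₂(CO₃)₃(s) ⇌ 2 La³⁺(aq) + 3 CO₃²⁻(aq)
For each mole of La₂(CO₃)₃ that dissolves per liter, [La³⁺] = 2s and [CO₃²⁻] = 3s; let s denote this solubility.
Ksp = [La³⁺]^2[CO₃²⁻]^3 = (2s)^2 · (3s)^3 = 108s^5
108s^5 = 2.3×10⁻³⁴  ⇒  s^5 = 2.1×10⁻³⁶
s = 7.3×10⁻⁸ mol L⁻¹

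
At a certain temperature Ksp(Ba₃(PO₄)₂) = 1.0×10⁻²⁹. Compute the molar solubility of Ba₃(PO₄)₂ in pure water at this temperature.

6.2×10⁻⁷ M

Ba₃(PO₄)₂(s) ⇌ 3 Ba²⁺(aq) + 2 PO₄³⁻(aq)
Call the molar solubility s, so that [Ba²⁺] = 3s and [PO₄³⁻] = 2s.
Ksp = [Ba²⁺]^3[PO₄³⁻]^2 = (3s)^3 · (2s)^2 = 108s^5
108s^5 = 1.0×10⁻²⁹  ⇒  s^5 = 9.3×10⁻³²
s = (9.3×10⁻³²)^(1/5) = 6.2×10⁻⁷ mol L⁻¹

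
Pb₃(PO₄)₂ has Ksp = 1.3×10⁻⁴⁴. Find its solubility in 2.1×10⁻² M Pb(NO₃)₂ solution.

1.9×10⁻²⁰ M

Pb₃(PO₄)₂(s) ⇌ 3 Pb²⁺(aq) + 2 PO₄³⁻(aq)
With Pb²⁺ already at 2.1×10⁻² M and s small, take [Pb²⁺] ≈ 2.1×10⁻² M and [PO₄³⁻] = 2s.
Ksp = [Pb²⁺]^3[PO₄³⁻]^2 = (2.1×10⁻²)^3(2s)^2
(2s)^2 = 1.3×10⁻⁴⁴ / (2.1×10⁻²)^3 = 1.4×10⁻³⁹
s = 1.9×10⁻²⁰ M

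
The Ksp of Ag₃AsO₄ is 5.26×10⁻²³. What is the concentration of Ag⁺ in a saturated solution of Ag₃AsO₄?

3.54×10⁻⁶ M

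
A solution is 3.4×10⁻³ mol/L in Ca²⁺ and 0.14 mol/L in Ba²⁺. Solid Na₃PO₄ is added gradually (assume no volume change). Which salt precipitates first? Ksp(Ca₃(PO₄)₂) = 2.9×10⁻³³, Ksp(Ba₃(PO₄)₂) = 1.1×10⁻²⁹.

Ba₃(PO₄)₂

The threshold for precipitation is Q = Ksp.
For Ca₃(PO₄)₂: [PO₄³⁻] = (Ksp/[Ca²⁺]^3)^(1/2) = 2.7×10⁻¹³ mol/L
For Ba₃(PO₄)₂: [PO₄³⁻] = (Ksp/[Ba²⁺]^3)^(1/2) = 6.3×10⁻¹⁴ mol/L
Since Ba₃(PO₄)₂ needs less PO₄³⁻ to reach saturation, it precipitates first.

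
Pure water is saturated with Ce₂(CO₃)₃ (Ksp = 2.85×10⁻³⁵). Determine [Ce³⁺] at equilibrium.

9.67×10⁻⁸ M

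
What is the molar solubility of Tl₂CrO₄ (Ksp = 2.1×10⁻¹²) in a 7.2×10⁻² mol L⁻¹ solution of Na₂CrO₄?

2.7×10⁻⁶ M

Tl₂CrO₄(s) ⇌ 2 Tl⁺(aq) + CrO₄²⁻(aq)
The solution already contains CrO₄²⁻ at 7.2×10⁻² mol L⁻¹. Let s be the molar solubility of Tl₂CrO₄.
[CrO₄²⁻] ≈ 7.2×10⁻² mol L⁻¹ (common ion dominates); [Tl⁺] = 2s.
Ksp = [Tl⁺]^2[CrO₄²⁻] = (2s)^2(7.2×10⁻²)
(2s)^2 = 2.1×10⁻¹² / (7.2×10⁻²) = 2.9×10⁻¹¹
s = 2.7×10⁻⁶ mol L⁻¹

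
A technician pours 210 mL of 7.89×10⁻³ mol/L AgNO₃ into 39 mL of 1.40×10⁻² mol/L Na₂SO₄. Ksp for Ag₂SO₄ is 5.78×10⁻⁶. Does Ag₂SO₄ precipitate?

After mixing, V = 210 mL + 39 mL = 249 mL.
[Ag⁺] = (7.89×10⁻³)(210)/249 = 6.65×10⁻³ mol/L
[SO₄²⁻] = (1.40×10⁻²)(39)/249 = 2.19×10⁻³ mol/L
Q = [Ag⁺]^2[SO₄²⁻] = 9.71×10⁻⁸
Q = 9.71×10⁻⁸ < Ksp = 5.78×10⁻⁶, so the solution is unsaturated and no precipitate forms.

No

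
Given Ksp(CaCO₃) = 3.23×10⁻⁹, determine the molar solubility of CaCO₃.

5.68×10⁻⁵ M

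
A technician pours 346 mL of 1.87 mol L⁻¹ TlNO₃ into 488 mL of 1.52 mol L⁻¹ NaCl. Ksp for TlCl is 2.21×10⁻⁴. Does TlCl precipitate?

After mixing, V = 346 mL + 488 mL = 834 mL.
[Tl⁺] = (1.87)(346)/834 = 0.776 mol L⁻¹
[Cl⁻] = (1.52)(488)/834 = 0.889 mol L⁻¹
Q = [Tl⁺][Cl⁻] = 0.690
Because Q > Ksp (0.690 vs 2.21×10⁻⁴), a precipitate of TlCl forms.

Yes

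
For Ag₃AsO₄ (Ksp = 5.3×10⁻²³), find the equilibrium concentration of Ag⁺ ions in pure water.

3.6×10⁻⁶ M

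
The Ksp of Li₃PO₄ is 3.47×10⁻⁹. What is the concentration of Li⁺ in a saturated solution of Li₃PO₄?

1.01×10⁻² M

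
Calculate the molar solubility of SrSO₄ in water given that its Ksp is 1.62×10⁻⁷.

4.02×10⁻⁴ M

SrSO₄(s) ⇌ Sr²⁺(aq) + SO₄²⁻(aq)
For each mole of SrSO₄ that dissolves per liter, [Sr²⁺] = s and [SO₄²⁻] = s; let s denote this solubility.
Ksp = [Sr²⁺][SO₄²⁻] = s · s = s^2
s^2 = 1.62×10⁻⁷
Taking the 2nd root, s = 4.02×10⁻⁴ mol/L.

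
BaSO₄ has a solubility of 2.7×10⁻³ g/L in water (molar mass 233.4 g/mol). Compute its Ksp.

Ksp = 1.3×10⁻¹⁰

Molar solubility s = (2.7×10⁻³ g/L) / (233.4 g/mol) = 1.157×10⁻⁵ mol/L
BaSO₄(s) ⇌ Ba²⁺(aq) + SO₄²⁻(aq)
With molar solubility s: [Ba²⁺] = s, [SO₄²⁻] = s.
Ksp = [Ba²⁺][SO₄²⁻] = s · s = s^2
Ksp = (1.157×10⁻⁵)^2 = 1.3×10⁻¹⁰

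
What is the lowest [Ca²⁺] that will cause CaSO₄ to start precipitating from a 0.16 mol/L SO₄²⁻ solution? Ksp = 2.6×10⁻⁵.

Precipitation begins when Q = Ksp.
CaSO₄(s) ⇌ Ca²⁺(aq) + SO₄²⁻(aq)
Ksp = [Ca²⁺][SO₄²⁻] = [Ca²⁺](0.16)
[Ca²⁺] = 2.6×10⁻⁵ / (0.16) = 1.6×10⁻⁴
[Ca²⁺] = 1.6×10⁻⁴ mol/L

1.6×10⁻⁴ M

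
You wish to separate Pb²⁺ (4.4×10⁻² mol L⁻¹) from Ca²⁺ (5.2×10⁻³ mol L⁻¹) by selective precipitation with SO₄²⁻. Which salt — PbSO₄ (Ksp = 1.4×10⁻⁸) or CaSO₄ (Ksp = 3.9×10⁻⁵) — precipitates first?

A salt starts to precipitate once the ion product Q reaches its Ksp.
For PbSO₄: [SO₄²⁻] = (Ksp/[Pb²⁺]) = 3.2×10⁻⁷ mol L⁻¹
For CaSO₄: [SO₄²⁻] = (Ksp/[Ca²⁺]) = 7.5×10⁻³ mol L⁻¹
Since PbSO₄ needs less SO₄²⁻ to reach saturation, it precipitates first.

PbSO₄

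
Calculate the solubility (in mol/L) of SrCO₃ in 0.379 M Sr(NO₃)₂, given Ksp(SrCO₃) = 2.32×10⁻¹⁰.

6.12×10⁻¹⁰ M

SrCO₃(s) ⇌ Sr²⁺(aq) + CO₃²⁻(aq)
Let s be the solubility of SrCO₃ here. The common ion gives [Sr²⁺] ≈ 0.379 M, and [CO₃²⁻] = s.
Ksp = [Sr²⁺][CO₃²⁻] = (0.379)s
s = 2.32×10⁻¹⁰ / (0.379) = 6.12×10⁻¹⁰
s = 6.12×10⁻¹⁰ M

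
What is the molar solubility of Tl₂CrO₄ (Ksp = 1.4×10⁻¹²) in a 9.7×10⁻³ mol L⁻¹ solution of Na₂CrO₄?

Tl₂CrO₄(s) ⇌ 2 Tl⁺(aq) + CrO₄²⁻(aq)
With CrO₄²⁻ already at 9.7×10⁻³ mol L⁻¹ and s small, take [CrO₄²⁻] ≈ 9.7×10⁻³ mol L⁻¹ and [Tl⁺] = 2s.
Ksp = [Tl⁺]^2[CrO₄²⁻] = (2s)^2(9.7×10⁻³)
(2s)^2 = 1.4×10⁻¹² / (9.7×10⁻³) = 1.4×10⁻¹⁰
s = 6.0×10⁻⁶ mol L⁻¹

6.0×10⁻⁶ M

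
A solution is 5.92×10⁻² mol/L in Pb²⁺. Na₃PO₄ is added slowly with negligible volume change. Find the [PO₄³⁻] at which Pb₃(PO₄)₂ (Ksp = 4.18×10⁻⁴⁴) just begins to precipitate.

1.42×10⁻²⁰ M

A salt starts to precipitate once the ion product Q reaches its Ksp.
Pb₃(PO₄)₂(s) ⇌ 3 Pb²⁺(aq) + 2 PO₄³⁻(aq)
Ksp = [Pb²⁺]^3[PO₄³⁻]^2 = [PO₄³⁻]^2(5.92×10⁻²)^3
[PO₄³⁻]^2 = 4.18×10⁻⁴⁴ / (5.92×10⁻²)^3 = 2.01×10⁻⁴⁰
[PO₄³⁻] = 1.42×10⁻²⁰ mol/L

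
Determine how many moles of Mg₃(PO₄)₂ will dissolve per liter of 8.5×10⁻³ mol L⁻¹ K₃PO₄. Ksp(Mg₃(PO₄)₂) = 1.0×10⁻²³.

1.7×10⁻⁷ M

Mg₃(PO₄)₂(s) ⇌ 3 Mg²⁺(aq) + 2 PO₄³⁻(aq)
The solution already contains PO₄³⁻ at 8.5×10⁻³ mol L⁻¹. Let s be the molar solubility of Mg₃(PO₄)₂.
[PO₄³⁻] ≈ 8.5×10⁻³ mol L⁻¹ (common ion dominates); [Mg²⁺] = 3s.
Ksp = [Mg²⁺]^3[PO₄³⁻]^2 = (3s)^3(8.5×10⁻³)^2
(3s)^3 = 1.0×10⁻²³ / (8.5×10⁻³)^2 = 1.4×10⁻¹⁹
s = 1.7×10⁻⁷ mol L⁻¹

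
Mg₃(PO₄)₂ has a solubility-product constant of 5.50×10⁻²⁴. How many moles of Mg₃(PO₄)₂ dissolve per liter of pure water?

Mg₃(PO₄)₂(s) ⇌ 3 Mg²⁺(aq) + 2 PO₄³⁻(aq)
Let s be the molar solubility. Then [Mg²⁺] = 3s and [PO₄³⁻] = 2s.
Ksp = [Mg²⁺]^3[PO₄³⁻]^2 = (3s)^3 · (2s)^2 = 108s^5
108s^5 = 5.50×10⁻²⁴  ⇒  s^5 = 5.09×10⁻²⁶
Taking the 5th root, s = 8.74×10⁻⁶ mol/L.

8.74×10⁻⁶ M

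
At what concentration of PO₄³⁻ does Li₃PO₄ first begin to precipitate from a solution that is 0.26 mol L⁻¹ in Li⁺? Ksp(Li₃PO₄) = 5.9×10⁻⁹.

3.4×10⁻⁷ M

Precipitation of each salt begins when its ion product equals Ksp.
Li₃PO₄(s) ⇌ 3 Li⁺(aq) + PO₄³⁻(aq)
Ksp = [Li⁺]^3[PO₄³⁻] = [PO₄³⁻](0.26)^3
[PO₄³⁻] = 5.9×10⁻⁹ / (0.26)^3 = 3.4×10⁻⁷
[PO₄³⁻] = 3.4×10⁻⁷ mol L⁻¹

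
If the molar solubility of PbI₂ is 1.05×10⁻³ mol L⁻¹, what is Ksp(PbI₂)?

Ksp = 4.63×10⁻⁹

PbI₂(s) ⇌ Pb²⁺(aq) + 2 I⁻(aq)
Call the molar solubility s, so that [Pb²⁺] = s and [I⁻] = 2s.
Ksp = [Pb²⁺][I⁻]^2 = s · (2s)^2 = 4s^3
Ksp = 4 × (1.05×10⁻³)^3 = 4.63×10⁻⁹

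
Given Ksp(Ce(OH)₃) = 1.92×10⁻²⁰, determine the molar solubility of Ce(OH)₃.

5.16×10⁻⁶ M

Ce(OH)₃(s) ⇌ Ce³⁺(aq) + 3 OH⁻(aq)
With molar solubility s: [Ce³⁺] = s, [OH⁻] = 3s.
Ksp = [Ce³⁺][OH⁻]^3 = s · (3s)^3 = 27s^4
27s^4 = 1.92×10⁻²⁰  ⇒  s^4 = 7.11×10⁻²²
s = (7.11×10⁻²²)^(1/4) = 5.16×10⁻⁶ mol L⁻¹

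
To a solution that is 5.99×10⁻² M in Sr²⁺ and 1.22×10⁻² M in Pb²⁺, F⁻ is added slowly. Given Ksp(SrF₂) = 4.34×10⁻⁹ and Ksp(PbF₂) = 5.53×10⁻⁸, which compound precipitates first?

SrF₂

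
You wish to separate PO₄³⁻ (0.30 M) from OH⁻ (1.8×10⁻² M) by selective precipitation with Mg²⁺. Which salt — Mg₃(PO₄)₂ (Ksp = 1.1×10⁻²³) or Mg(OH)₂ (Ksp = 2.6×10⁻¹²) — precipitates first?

Mg(OH)₂

A salt starts to precipitate once the ion product Q reaches its Ksp.
For Mg₃(PO₄)₂: [Mg²⁺] = (Ksp/[PO₄³⁻]^2)^(1/3) = 5.0×10⁻⁸ M
For Mg(OH)₂: [Mg²⁺] = (Ksp/[OH⁻]^2) = 8.0×10⁻⁹ M
Mg(OH)₂ requires the lower [Mg²⁺], so it precipitates first.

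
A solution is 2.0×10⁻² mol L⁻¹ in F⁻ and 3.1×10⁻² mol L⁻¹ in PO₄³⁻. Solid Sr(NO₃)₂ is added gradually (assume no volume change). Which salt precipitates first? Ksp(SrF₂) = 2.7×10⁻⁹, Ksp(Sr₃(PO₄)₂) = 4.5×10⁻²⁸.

Sr₃(PO₄)₂

Precipitation of each salt begins when its ion product equals Ksp.
For SrF₂: [Sr²⁺] = (Ksp/[F⁻]^2) = 6.8×10⁻⁶ mol L⁻¹
For Sr₃(PO₄)₂: [Sr²⁺] = (Ksp/[PO₄³⁻]^2)^(1/3) = 7.8×10⁻⁹ mol L⁻¹
Sr₃(PO₄)₂ requires the lower [Sr²⁺], so it precipitates first.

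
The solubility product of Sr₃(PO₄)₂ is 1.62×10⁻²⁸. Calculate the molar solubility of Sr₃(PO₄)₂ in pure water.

1.08×10⁻⁶ M

Sr₃(PO₄)₂(s) ⇌ 3 Sr²⁺(aq) + 2 PO₄³⁻(aq)
With molar solubility s: [Sr²⁺] = 3s, [PO₄³⁻] = 2s.
Ksp = [Sr²⁺]^3[PO₄³⁻]^2 = (3s)^3 · (2s)^2 = 108s^5
108s^5 = 1.62×10⁻²⁸  ⇒  s^5 = 1.50×10⁻³⁰
Taking the 5th root, s = 1.08×10⁻⁶ mol/L.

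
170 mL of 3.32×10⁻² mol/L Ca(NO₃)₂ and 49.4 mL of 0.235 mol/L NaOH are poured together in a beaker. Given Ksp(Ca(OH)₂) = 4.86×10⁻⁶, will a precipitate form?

After mixing, V = 170 mL + 49.4 mL = 219.4 mL.
[Ca²⁺] = (3.32×10⁻²)(170)/219.4 = 2.57×10⁻² mol/L
[OH⁻] = (0.235)(49.4)/219.4 = 5.29×10⁻² mol/L
Q = [Ca²⁺][OH⁻]^2 = 7.20×10⁻⁵
Because Q > Ksp (7.20×10⁻⁵ vs 4.86×10⁻⁶), a precipitate of Ca(OH)₂ forms.

Yes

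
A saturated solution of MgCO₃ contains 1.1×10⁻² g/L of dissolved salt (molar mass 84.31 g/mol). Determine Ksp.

s = (1.1×10⁻² g L⁻¹)/(84.31 g mol⁻¹) = 1.305×10⁻⁴ M
MgCO₃(s) ⇌ Mg²⁺(aq) + CO₃²⁻(aq)
If s mol/L of MgCO₃ dissolves, [Mg²⁺] = s and [CO₃²⁻] = s.
Ksp = [Mg²⁺][CO₃²⁻] = s · s = s^2
Ksp = (1.305×10⁻⁴)^2 = 1.7×10⁻⁸

Ksp = 1.7×10⁻⁸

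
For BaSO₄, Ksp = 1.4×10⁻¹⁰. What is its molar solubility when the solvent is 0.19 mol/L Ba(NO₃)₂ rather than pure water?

BaSO₄(s) ⇌ Ba²⁺(aq) + SO₄²⁻(aq)
Ba²⁺ is already present at 0.19 mol/L. If s mol/L of BaSO₄ dissolves, [SO₄²⁻] = s while [Ba²⁺] ≈ 0.19 mol/L.
Ksp = [Ba²⁺][SO₄²⁻] = (0.19)s
s = 1.4×10⁻¹⁰ / (0.19) = 7.4×10⁻¹⁰
s = 7.4×10⁻¹⁰ mol/L

7.4×10⁻¹⁰ M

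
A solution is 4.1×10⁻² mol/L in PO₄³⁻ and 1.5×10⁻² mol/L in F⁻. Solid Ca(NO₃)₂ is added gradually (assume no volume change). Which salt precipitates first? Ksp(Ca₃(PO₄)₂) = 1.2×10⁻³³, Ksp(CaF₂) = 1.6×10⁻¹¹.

The threshold for precipitation is Q = Ksp.
For Ca₃(PO₄)₂: [Ca²⁺] = (Ksp/[PO₄³⁻]^2)^(1/3) = 8.9×10⁻¹¹ mol/L
For CaF₂: [Ca²⁺] = (Ksp/[F⁻]^2) = 7.1×10⁻⁸ mol/L
Ca₃(PO₄)₂ requires the lower [Ca²⁺], so it precipitates first.

Ca₃(PO₄)₂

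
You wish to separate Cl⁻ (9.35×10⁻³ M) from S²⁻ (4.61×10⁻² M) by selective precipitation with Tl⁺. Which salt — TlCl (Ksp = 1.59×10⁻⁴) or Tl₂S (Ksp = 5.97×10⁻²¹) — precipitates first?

Tl₂S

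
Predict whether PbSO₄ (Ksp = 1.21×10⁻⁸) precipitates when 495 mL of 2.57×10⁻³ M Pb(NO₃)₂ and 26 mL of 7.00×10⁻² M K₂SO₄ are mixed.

Yes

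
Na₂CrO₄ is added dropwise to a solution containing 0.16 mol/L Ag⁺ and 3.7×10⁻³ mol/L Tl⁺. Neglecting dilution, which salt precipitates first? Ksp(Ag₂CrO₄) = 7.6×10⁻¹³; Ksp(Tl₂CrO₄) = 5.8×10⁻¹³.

Precipitation begins when Q = Ksp.
For Ag₂CrO₄: [CrO₄²⁻] = (Ksp/[Ag⁺]^2) = 3.0×10⁻¹¹ mol/L
For Tl₂CrO₄: [CrO₄²⁻] = (Ksp/[Tl⁺]^2) = 4.2×10⁻⁸ mol/L
Since Ag₂CrO₄ needs less CrO₄²⁻ to reach saturation, it precipitates first.

Ag₂CrO₄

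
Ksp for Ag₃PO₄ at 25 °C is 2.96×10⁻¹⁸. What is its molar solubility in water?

1.82×10⁻⁵ M

Ag₃PO₄(s) ⇌ 3 Ag⁺(aq) + PO₄³⁻(aq)
Let s be the molar solubility. Then [Ag⁺] = 3s and [PO₄³⁻] = s.
Ksp = [Ag⁺]^3[PO₄³⁻] = (3s)^3 · s = 27s^4
27s^4 = 2.96×10⁻¹⁸  ⇒  s^4 = 1.10×10⁻¹⁹
Taking the 4th root, s = 1.82×10⁻⁵ M.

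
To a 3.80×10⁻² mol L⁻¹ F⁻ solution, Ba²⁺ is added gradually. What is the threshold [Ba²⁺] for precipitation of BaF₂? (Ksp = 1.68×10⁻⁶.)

The threshold for precipitation is Q = Ksp.
BaF₂(s) ⇌ Ba²⁺(aq) + 2 F⁻(aq)
Ksp = [Ba²⁺][F⁻]^2 = [Ba²⁺](3.80×10⁻²)^2
[Ba²⁺] = 1.68×10⁻⁶ / (3.80×10⁻²)^2 = 1.16×10⁻³
[Ba²⁺] = 1.16×10⁻³ mol L⁻¹

1.16×10⁻³ M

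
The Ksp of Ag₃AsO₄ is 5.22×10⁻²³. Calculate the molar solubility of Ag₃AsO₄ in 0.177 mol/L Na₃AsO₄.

Ag₃AsO₄(s) ⇌ 3 Ag⁺(aq) + AsO₄³⁻(aq)
AsO₄³⁻ is already present at 0.177 mol/L. If s mol/L of Ag₃AsO₄ dissolves, [Ag⁺] = 3s while [AsO₄³⁻] ≈ 0.177 mol/L.
Ksp = [Ag⁺]^3[AsO₄³⁻] = (3s)^3(0.177)
(3s)^3 = 5.22×10⁻²³ / (0.177) = 2.95×10⁻²²
s = 2.22×10⁻⁸ mol/L

2.22×10⁻⁸ M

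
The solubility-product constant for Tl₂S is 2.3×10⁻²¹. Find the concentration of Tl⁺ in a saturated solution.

1.7×10⁻⁷ M

Tl₂S(s) ⇌ 2 Tl⁺(aq) + S²⁻(aq)
If s mol/L of Tl₂S dissolves, [Tl⁺] = 2s and [S²⁻] = s.
Ksp = [Tl⁺]^2[S²⁻] = (2s)^2 · s = 4s^3 = 2.3×10⁻²¹
s = 8.3×10⁻⁸ mol L⁻¹
[Tl⁺] = 2s = 1.7×10⁻⁷ mol L⁻¹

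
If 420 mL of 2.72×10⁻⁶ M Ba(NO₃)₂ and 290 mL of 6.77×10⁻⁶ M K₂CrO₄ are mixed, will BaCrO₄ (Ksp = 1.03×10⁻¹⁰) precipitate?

No

After mixing, V = 420 mL + 290 mL = 710 mL.
[Ba²⁺] = (2.72×10⁻⁶)(420)/710 = 1.61×10⁻⁶ M
[CrO₄²⁻] = (6.77×10⁻⁶)(290)/710 = 2.77×10⁻⁶ M
Q = [Ba²⁺][CrO₄²⁻] = 4.45×10⁻¹²
Q = 4.45×10⁻¹² < Ksp = 1.03×10⁻¹⁰, so the solution is unsaturated and no precipitate forms.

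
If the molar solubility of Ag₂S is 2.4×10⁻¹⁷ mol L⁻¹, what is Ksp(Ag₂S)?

Ksp = 5.5×10⁻⁵⁰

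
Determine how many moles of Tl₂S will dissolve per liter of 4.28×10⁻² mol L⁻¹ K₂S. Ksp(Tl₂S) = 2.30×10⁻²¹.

1.16×10⁻¹⁰ M

Tl₂S(s) ⇌ 2 Tl⁺(aq) + S²⁻(aq)
With S²⁻ already at 4.28×10⁻² mol L⁻¹ and s small, take [S²⁻] ≈ 4.28×10⁻² mol L⁻¹ and [Tl⁺] = 2s.
Ksp = [Tl⁺]^2[S²⁻] = (2s)^2(4.28×10⁻²)
(2s)^2 = 2.30×10⁻²¹ / (4.28×10⁻²) = 5.37×10⁻²⁰
s = 1.16×10⁻¹⁰ mol L⁻¹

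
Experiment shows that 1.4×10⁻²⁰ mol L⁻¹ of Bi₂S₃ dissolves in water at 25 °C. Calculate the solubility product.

Bi₂S₃(s) ⇌ 2 Bi³⁺(aq) + 3 S²⁻(aq)
Call the molar solubility s, so that [Bi³⁺] = 2s and [S²⁻] = 3s.
Ksp = [Bi³⁺]^2[S²⁻]^3 = (2s)^2 · (3s)^3 = 108s^5
Ksp = 108 × (1.4×10⁻²⁰)^5 = 5.8×10⁻⁹⁸

Ksp = 5.8×10⁻⁹⁸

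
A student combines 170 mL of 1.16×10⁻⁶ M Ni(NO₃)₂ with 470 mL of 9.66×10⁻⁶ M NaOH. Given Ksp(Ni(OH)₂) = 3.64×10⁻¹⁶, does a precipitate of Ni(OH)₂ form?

No

Total volume after mixing = 170 + 470 = 640 mL.
[Ni²⁺] = (1.16×10⁻⁶)(170)/640 = 3.08×10⁻⁷ M
[OH⁻] = (9.66×10⁻⁶)(470)/640 = 7.09×10⁻⁶ M
Q = [Ni²⁺][OH⁻]^2 = 1.55×10⁻¹⁷
Since Q (1.55×10⁻¹⁷) is less than Ksp (3.64×10⁻¹⁶), no Ni(OH)₂ precipitates.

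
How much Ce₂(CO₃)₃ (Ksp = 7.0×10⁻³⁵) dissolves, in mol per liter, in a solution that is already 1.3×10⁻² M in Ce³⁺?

Ce₂(CO₃)₃(s) ⇌ 2 Ce³⁺(aq) + 3 CO₃²⁻(aq)
The solution already contains Ce³⁺ at 1.3×10⁻² M. Let s be the molar solubility of Ce₂(CO₃)₃.
[Ce³⁺] ≈ 1.3×10⁻² M (common ion dominates); [CO₃²⁻] = 3s.
Ksp = [Ce³⁺]^2[CO₃²⁻]^3 = (1.3×10⁻²)^2(3s)^3
(3s)^3 = 7.0×10⁻³⁵ / (1.3×10⁻²)^2 = 4.1×10⁻³¹
s = 2.5×10⁻¹¹ M

2.5×10⁻¹¹ M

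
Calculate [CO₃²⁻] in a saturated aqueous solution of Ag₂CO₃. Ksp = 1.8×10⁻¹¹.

Ag₂CO₃(s) ⇌ 2 Ag⁺(aq) + CO₃²⁻(aq)
Call the molar solubility s, so that [Ag⁺] = 2s and [CO₃²⁻] = s.
Ksp = [Ag⁺]^2[CO₃²⁻] = (2s)^2 · s = 4s^3 = 1.8×10⁻¹¹
s = 1.7×10⁻⁴ mol L⁻¹
[CO₃²⁻] = s = 1.7×10⁻⁴ mol L⁻¹

1.7×10⁻⁴ M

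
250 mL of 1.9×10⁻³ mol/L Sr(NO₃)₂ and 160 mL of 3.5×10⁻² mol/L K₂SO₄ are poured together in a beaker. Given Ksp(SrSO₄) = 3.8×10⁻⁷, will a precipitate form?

Yes

Total volume after mixing = 250 + 160 = 410 mL.
[Sr²⁺] = (1.9×10⁻³)(250)/410 = 1.2×10⁻³ mol/L
[SO₄²⁻] = (3.5×10⁻²)(160)/410 = 1.4×10⁻² mol/L
Q = [Sr²⁺][SO₄²⁻] = 1.6×10⁻⁵
Because Q > Ksp (1.6×10⁻⁵ vs 3.8×10⁻⁷), a precipitate of SrSO₄ forms.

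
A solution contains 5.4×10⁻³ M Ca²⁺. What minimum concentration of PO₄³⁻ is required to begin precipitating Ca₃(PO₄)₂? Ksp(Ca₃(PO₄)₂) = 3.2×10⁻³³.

The threshold for precipitation is Q = Ksp.
Ca₃(PO₄)₂(s) ⇌ 3 Ca²⁺(aq) + 2 PO₄³⁻(aq)
Ksp = [Ca²⁺]^3[PO₄³⁻]^2 = [PO₄³⁻]^2(5.4×10⁻³)^3
[PO₄³⁻]^2 = 3.2×10⁻³³ / (5.4×10⁻³)^3 = 2.0×10⁻²⁶
[PO₄³⁻] = 1.4×10⁻¹³ M

1.4×10⁻¹³ M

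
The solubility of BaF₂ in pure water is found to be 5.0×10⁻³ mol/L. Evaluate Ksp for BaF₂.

Ksp = 5.0×10⁻⁷

BaF₂(s) ⇌ Ba²⁺(aq) + 2 F⁻(aq)
If s mol/L of BaF₂ dissolves, [Ba²⁺] = s and [F⁻] = 2s.
Ksp = [Ba²⁺][F⁻]^2 = s · (2s)^2 = 4s^3
Ksp = 4 × (5.0×10⁻³)^3 = 5.0×10⁻⁷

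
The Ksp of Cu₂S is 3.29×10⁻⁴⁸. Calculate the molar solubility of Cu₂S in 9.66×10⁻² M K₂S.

2.92×10⁻²⁴ M

Cu₂S(s) ⇌ 2 Cu⁺(aq) + S²⁻(aq)
The solution already contains S²⁻ at 9.66×10⁻² M. Let s be the molar solubility of Cu₂S.
[S²⁻] ≈ 9.66×10⁻² M (common ion dominates); [Cu⁺] = 2s.
Ksp = [Cu⁺]^2[S²⁻] = (2s)^2(9.66×10⁻²)
(2s)^2 = 3.29×10⁻⁴⁸ / (9.66×10⁻²) = 3.41×10⁻⁴⁷
s = 2.92×10⁻²⁴ M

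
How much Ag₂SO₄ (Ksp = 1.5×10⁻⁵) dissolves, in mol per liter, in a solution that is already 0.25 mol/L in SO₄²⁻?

3.9×10⁻³ M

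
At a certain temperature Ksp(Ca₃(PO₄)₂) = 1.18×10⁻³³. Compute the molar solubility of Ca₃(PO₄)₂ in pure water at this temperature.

Ca₃(PO₄)₂(s) ⇌ 3 Ca²⁺(aq) + 2 PO₄³⁻(aq)
With molar solubility s: [Ca²⁺] = 3s, [PO₄³⁻] = 2s.
Ksp = [Ca²⁺]^3[PO₄³⁻]^2 = (3s)^3 · (2s)^2 = 108s^5
108s^5 = 1.18×10⁻³³  ⇒  s^5 = 1.09×10⁻³⁵
s = 1.02×10⁻⁷ mol/L

1.02×10⁻⁷ M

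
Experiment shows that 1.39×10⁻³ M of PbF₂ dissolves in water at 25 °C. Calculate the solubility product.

Ksp = 1.07×10⁻⁸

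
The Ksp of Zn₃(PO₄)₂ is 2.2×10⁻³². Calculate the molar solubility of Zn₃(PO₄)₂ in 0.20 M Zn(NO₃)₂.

Zn₃(PO₄)₂(s) ⇌ 3 Zn²⁺(aq) + 2 PO₄³⁻(aq)
The solution already contains Zn²⁺ at 0.20 M. Let s be the molar solubility of Zn₃(PO₄)₂.
[Zn²⁺] ≈ 0.20 M (common ion dominates); [PO₄³⁻] = 2s.
Ksp = [Zn²⁺]^3[PO₄³⁻]^2 = (0.20)^3(2s)^2
(2s)^2 = 2.2×10⁻³² / (0.20)^3 = 2.8×10⁻³⁰
s = 8.3×10⁻¹⁶ M

8.3×10⁻¹⁶ M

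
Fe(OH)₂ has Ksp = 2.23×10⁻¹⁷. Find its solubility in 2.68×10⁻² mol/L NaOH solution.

3.10×10⁻¹⁴ M

Fe(OH)₂(s) ⇌ Fe²⁺(aq) + 2 OH⁻(aq)
With OH⁻ already at 2.68×10⁻² mol/L and s small, take [OH⁻] ≈ 2.68×10⁻² mol/L and [Fe²⁺] = s.
Ksp = [Fe²⁺][OH⁻]^2 = s(2.68×10⁻²)^2
s = 2.23×10⁻¹⁷ / (2.68×10⁻²)^2 = 3.10×10⁻¹⁴
s = 3.10×10⁻¹⁴ mol/L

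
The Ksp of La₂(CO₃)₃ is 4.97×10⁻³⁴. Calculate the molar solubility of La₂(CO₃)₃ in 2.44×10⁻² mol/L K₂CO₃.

2.92×10⁻¹⁵ M

La₂(CO₃)₃(s) ⇌ 2 La³⁺(aq) + 3 CO₃²⁻(aq)
CO₃²⁻ is already present at 2.44×10⁻² mol/L. If s mol/L of La₂(CO₃)₃ dissolves, [La³⁺] = 2s while [CO₃²⁻] ≈ 2.44×10⁻² mol/L.
Ksp = [La³⁺]^2[CO₃²⁻]^3 = (2s)^2(2.44×10⁻²)^3
(2s)^2 = 4.97×10⁻³⁴ / (2.44×10⁻²)^3 = 3.42×10⁻²⁹
s = 2.92×10⁻¹⁵ mol/L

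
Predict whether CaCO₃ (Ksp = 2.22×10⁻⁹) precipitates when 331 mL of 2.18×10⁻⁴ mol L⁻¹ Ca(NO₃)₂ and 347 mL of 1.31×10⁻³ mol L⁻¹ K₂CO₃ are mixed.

Yes

Total volume after mixing = 331 + 347 = 678 mL.
[Ca²⁺] = (2.18×10⁻⁴)(331)/678 = 1.06×10⁻⁴ mol L⁻¹
[CO₃²⁻] = (1.31×10⁻³)(347)/678 = 6.70×10⁻⁴ mol L⁻¹
Q = [Ca²⁺][CO₃²⁻] = 7.14×10⁻⁸
Since Q (7.14×10⁻⁸) exceeds Ksp (2.22×10⁻⁹), CaCO₃ will precipitate.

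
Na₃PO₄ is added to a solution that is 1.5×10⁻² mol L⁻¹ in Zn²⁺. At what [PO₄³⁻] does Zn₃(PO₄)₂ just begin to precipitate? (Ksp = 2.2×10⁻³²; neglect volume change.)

8.1×10⁻¹⁴ M

The threshold for precipitation is Q = Ksp.
Zn₃(PO₄)₂(s) ⇌ 3 Zn²⁺(aq) + 2 PO₄³⁻(aq)
Ksp = [Zn²⁺]^3[PO₄³⁻]^2 = [PO₄³⁻]^2(1.5×10⁻²)^3
[PO₄³⁻]^2 = 2.2×10⁻³² / (1.5×10⁻²)^3 = 6.5×10⁻²⁷
[PO₄³⁻] = 8.1×10⁻¹⁴ mol L⁻¹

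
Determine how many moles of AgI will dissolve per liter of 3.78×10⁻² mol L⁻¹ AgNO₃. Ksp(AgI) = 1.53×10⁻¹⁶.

4.05×10⁻¹⁵ M

AgI(s) ⇌ Ag⁺(aq) + I⁻(aq)
Let s be the solubility of AgI here. The common ion gives [Ag⁺] ≈ 3.78×10⁻² mol L⁻¹, and [I⁻] = s.
Ksp = [Ag⁺][I⁻] = (3.78×10⁻²)s
s = 1.53×10⁻¹⁶ / (3.78×10⁻²) = 4.05×10⁻¹⁵
s = 4.05×10⁻¹⁵ mol L⁻¹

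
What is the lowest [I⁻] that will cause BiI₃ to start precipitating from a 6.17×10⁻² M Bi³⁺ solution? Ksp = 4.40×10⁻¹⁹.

1.92×10⁻⁶ M

Precipitation begins when Q = Ksp.
BiI₃(s) ⇌ Bi³⁺(aq) + 3 I⁻(aq)
Ksp = [Bi³⁺][I⁻]^3 = [I⁻]^3(6.17×10⁻²)
[I⁻]^3 = 4.40×10⁻¹⁹ / (6.17×10⁻²) = 7.13×10⁻¹⁸
[I⁻] = 1.92×10⁻⁶ M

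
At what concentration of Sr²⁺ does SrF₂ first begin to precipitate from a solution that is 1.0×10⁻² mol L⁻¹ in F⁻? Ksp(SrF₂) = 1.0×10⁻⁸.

1.0×10⁻⁴ M

A salt starts to precipitate once the ion product Q reaches its Ksp.
SrF₂(s) ⇌ Sr²⁺(aq) + 2 F⁻(aq)
Ksp = [Sr²⁺][F⁻]^2 = [Sr²⁺](1.0×10⁻²)^2
[Sr²⁺] = 1.0×10⁻⁸ / (1.0×10⁻²)^2 = 1.0×10⁻⁴
[Sr²⁺] = 1.0×10⁻⁴ mol L⁻¹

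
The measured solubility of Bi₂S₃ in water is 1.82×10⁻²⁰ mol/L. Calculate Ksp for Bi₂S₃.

Ksp = 2.16×10⁻⁹⁷

Bi₂S₃(s) ⇌ 2 Bi³⁺(aq) + 3 S²⁻(aq)
With molar solubility s: [Bi³⁺] = 2s, [S²⁻] = 3s.
Ksp = [Bi³⁺]^2[S²⁻]^3 = (2s)^2 · (3s)^3 = 108s^5
Ksp = 108 × (1.82×10⁻²⁰)^5 = 2.16×10⁻⁹⁷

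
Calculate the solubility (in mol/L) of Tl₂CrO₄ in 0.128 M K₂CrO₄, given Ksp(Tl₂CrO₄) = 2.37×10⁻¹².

2.15×10⁻⁶ M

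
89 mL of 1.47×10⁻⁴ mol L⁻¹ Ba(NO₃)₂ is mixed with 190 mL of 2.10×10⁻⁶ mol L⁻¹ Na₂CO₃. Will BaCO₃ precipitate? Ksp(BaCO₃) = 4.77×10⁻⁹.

No

The combined volume is 279 mL.
[Ba²⁺] = (1.47×10⁻⁴)(89)/279 = 4.69×10⁻⁵ mol L⁻¹
[CO₃²⁻] = (2.10×10⁻⁶)(190)/279 = 1.43×10⁻⁶ mol L⁻¹
Q = [Ba²⁺][CO₃²⁻] = 6.71×10⁻¹¹
Since Q (6.71×10⁻¹¹) is less than Ksp (4.77×10⁻⁹), no BaCO₃ precipitates.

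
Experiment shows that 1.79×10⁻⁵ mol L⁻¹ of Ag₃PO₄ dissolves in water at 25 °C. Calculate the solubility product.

Ksp = 2.77×10⁻¹⁸

Ag₃PO₄(s) ⇌ 3 Ag⁺(aq) + PO₄³⁻(aq)
If s mol/L of Ag₃PO₄ dissolves, [Ag⁺] = 3s and [PO₄³⁻] = s.
Ksp = [Ag⁺]^3[PO₄³⁻] = (3s)^3 · s = 27s^4
Ksp = 27 × (1.79×10⁻⁵)^4 = 2.77×10⁻¹⁸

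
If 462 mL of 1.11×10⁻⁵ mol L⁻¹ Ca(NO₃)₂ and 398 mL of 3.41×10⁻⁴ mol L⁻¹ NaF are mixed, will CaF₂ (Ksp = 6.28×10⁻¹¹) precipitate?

No

The combined volume is 860 mL.
[Ca²⁺] = (1.11×10⁻⁵)(462)/860 = 5.96×10⁻⁶ mol L⁻¹
[F⁻] = (3.41×10⁻⁴)(398)/860 = 1.58×10⁻⁴ mol L⁻¹
Q = [Ca²⁺][F⁻]^2 = 1.49×10⁻¹³
Q < Ksp (1.49×10⁻¹³ vs 6.28×10⁻¹¹); the solution remains unsaturated and no precipitate forms.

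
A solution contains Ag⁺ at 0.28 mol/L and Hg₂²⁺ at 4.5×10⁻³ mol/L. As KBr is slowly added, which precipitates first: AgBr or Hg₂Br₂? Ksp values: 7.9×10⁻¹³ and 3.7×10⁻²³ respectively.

AgBr

Precipitation of each salt begins when its ion product equals Ksp.
For AgBr: [Br⁻] = (Ksp/[Ag⁺]) = 2.8×10⁻¹² mol/L
For Hg₂Br₂: [Br⁻] = (Ksp/[Hg₂²⁺])^(1/2) = 9.1×10⁻¹¹ mol/L
AgBr requires the lower [Br⁻], so it precipitates first.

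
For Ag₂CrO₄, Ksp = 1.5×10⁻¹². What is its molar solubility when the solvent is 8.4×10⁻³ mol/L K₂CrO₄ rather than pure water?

Ag₂CrO₄(s) ⇌ 2 Ag⁺(aq) + CrO₄²⁻(aq)
With CrO₄²⁻ already at 8.4×10⁻³ mol/L and s small, take [CrO₄²⁻] ≈ 8.4×10⁻³ mol/L and [Ag⁺] = 2s.
Ksp = [Ag⁺]^2[CrO₄²⁻] = (2s)^2(8.4×10⁻³)
(2s)^2 = 1.5×10⁻¹² / (8.4×10⁻³) = 1.8×10⁻¹⁰
s = 6.7×10⁻⁶ mol/L

6.7×10⁻⁶ M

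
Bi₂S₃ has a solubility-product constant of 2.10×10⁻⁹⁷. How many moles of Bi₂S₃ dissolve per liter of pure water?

Bi₂S₃(s) ⇌ 2 Bi³⁺(aq) + 3 S²⁻(aq)
Call the molar solubility s, so that [Bi³⁺] = 2s and [S²⁻] = 3s.
Ksp = [Bi³⁺]^2[S²⁻]^3 = (2s)^2 · (3s)^3 = 108s^5
108s^5 = 2.10×10⁻⁹⁷  ⇒  s^5 = 1.94×10⁻⁹⁹
s = (1.94×10⁻⁹⁹)^(1/5) = 1.81×10⁻²⁰ mol L⁻¹

1.81×10⁻²⁰ M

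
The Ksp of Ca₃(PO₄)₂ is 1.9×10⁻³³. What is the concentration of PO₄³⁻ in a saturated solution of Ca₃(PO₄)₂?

Ca₃(PO₄)₂(s) ⇌ 3 Ca²⁺(aq) + 2 PO₄³⁻(aq)
If s mol/L of Ca₃(PO₄)₂ dissolves, [Ca²⁺] = 3s and [PO₄³⁻] = 2s.
Ksp = [Ca²⁺]^3[PO₄³⁻]^2 = (3s)^3 · (2s)^2 = 108s^5 = 1.9×10⁻³³
s = 1.1×10⁻⁷ M
[PO₄³⁻] = 2s = 2.2×10⁻⁷ M

2.2×10⁻⁷ M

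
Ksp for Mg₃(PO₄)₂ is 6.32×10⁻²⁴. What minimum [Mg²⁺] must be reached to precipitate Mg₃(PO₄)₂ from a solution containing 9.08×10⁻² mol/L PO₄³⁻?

9.15×10⁻⁸ M

Precipitation begins when Q = Ksp.
Mg₃(PO₄)₂(s) ⇌ 3 Mg²⁺(aq) + 2 PO₄³⁻(aq)
Ksp = [Mg²⁺]^3[PO₄³⁻]^2 = [Mg²⁺]^3(9.08×10⁻²)^2
[Mg²⁺]^3 = 6.32×10⁻²⁴ / (9.08×10⁻²)^2 = 7.67×10⁻²²
[Mg²⁺] = 9.15×10⁻⁸ mol/L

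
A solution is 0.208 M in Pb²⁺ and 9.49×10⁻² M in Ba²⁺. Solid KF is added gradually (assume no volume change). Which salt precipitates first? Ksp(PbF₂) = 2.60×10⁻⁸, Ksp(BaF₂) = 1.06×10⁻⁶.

The threshold for precipitation is Q = Ksp.
For PbF₂: [F⁻] = (Ksp/[Pb²⁺])^(1/2) = 3.54×10⁻⁴ M
For BaF₂: [F⁻] = (Ksp/[Ba²⁺])^(1/2) = 3.34×10⁻³ M
The smaller threshold [F⁻] is reached first, so PbF₂ precipitates first.

PbF₂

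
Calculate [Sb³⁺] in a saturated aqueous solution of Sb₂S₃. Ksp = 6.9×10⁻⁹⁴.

1.8×10⁻¹⁹ M

Sb₂S₃(s) ⇌ 2 Sb³⁺(aq) + 3 S²⁻(aq)
If s mol/L of Sb₂S₃ dissolves, [Sb³⁺] = 2s and [S²⁻] = 3s.
Ksp = [Sb³⁺]^2[S²⁻]^3 = (2s)^2 · (3s)^3 = 108s^5 = 6.9×10⁻⁹⁴
s = 9.1×10⁻²⁰ mol L⁻¹
[Sb³⁺] = 2s = 1.8×10⁻¹⁹ mol L⁻¹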